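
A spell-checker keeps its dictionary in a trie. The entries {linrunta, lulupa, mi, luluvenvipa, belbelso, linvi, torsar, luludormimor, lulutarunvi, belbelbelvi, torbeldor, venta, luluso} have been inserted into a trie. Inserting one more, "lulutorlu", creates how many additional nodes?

4

Walking "lulutorlu" from the root, the first 5 characters ("lulut") follow existing edges; "o" is the first miss.
New nodes needed: |"lulutorlu"| − 5 = 9 − 5 = 4.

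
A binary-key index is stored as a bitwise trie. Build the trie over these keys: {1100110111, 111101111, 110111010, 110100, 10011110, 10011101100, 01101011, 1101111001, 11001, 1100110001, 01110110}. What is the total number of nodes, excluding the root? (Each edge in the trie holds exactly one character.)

57

For each word, the new-node count is its length minus the longest prefix already in the trie:
  "1100110111" → 10 new (1, 1, 0, 0, 1, 1, 0, 1, 1, 1)
  "111101111" → prefix "11" already present; 7 new (1, 1, 0, 1, 1, 1, 1)
  "110111010" → prefix "110" already present; 6 new (1, 1, 1, 0, 1, 0)
  "110100" → prefix "1101" already present; 2 new (0, 0)
  "10011110" → prefix "1" already present; 7 new (0, 0, 1, 1, 1, 1, 0)
  "10011101100" → prefix "100111" already present; 5 new (0, 1, 1, 0, 0)
  "01101011" → 8 new (0, 1, 1, 0, 1, 0, 1, 1)
  "1101111001" → prefix "110111" already present; 4 new (1, 0, 0, 1)
  "11001" → prefix "11001" already present; 0 new (none)
  "1100110001" → prefix "1100110" already present; 3 new (0, 0, 1)
  "01110110" → prefix "011" already present; 5 new (1, 0, 1, 1, 0)
Total nodes = 10 + 7 + 6 + 2 + 7 + 5 + 8 + 4 + 0 + 3 + 5 = 57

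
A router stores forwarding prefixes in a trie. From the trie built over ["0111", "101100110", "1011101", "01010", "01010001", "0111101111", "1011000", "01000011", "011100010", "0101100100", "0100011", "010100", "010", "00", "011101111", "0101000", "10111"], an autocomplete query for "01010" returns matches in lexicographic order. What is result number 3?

0101000

Words with prefix "01010", in lexicographic order: "01010", "010100", "0101000", "01010001"
The 3rd is 0101000.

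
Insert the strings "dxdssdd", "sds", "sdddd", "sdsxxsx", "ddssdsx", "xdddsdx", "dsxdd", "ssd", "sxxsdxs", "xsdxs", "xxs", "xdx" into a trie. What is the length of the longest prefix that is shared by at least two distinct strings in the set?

3

Equivalently: take the maximum, over all pairs, of their longest common prefix length.
e.g. "sds" and "sdsxxsx" share the prefix "sds" of length 3; no pair shares a longer one.
Longest shared-prefix length: 3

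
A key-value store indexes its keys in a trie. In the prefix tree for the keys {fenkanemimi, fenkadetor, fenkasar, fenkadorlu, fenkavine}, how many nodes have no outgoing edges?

5

A leaf is a node with no children — equivalently, the end of a word that is not a proper prefix of any other stored word.
Those words: "fenkadetor", "fenkadorlu", "fenkanemimi", "fenkasar", "fenkavine"
Leaf count: 5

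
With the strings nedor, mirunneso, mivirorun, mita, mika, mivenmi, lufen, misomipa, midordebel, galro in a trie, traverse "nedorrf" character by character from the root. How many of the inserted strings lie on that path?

Walk "nedorrf" from the root; an end-of-word marker is hit whenever a stored word is a prefix of "nedorrf".
Prefixes of the query that are stored words: "nedor"
Count: 1

1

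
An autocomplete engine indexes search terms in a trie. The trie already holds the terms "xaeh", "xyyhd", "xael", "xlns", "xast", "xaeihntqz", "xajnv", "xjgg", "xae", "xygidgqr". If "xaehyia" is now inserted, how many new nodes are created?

3

"xaeh" is already a path in the trie; the remaining "yia" must be added.
Each of the 3 remaining characters creates one node.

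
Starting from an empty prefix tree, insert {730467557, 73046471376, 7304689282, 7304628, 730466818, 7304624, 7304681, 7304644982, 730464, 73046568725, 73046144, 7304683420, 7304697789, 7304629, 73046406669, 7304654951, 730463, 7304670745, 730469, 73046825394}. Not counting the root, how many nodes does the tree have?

For each word, the new-node count is its length minus the longest prefix already in the trie:
  "730467557" → 9 new (7, 3, 0, 4, 6, 7, 5, 5, 7)
  "73046471376" → prefix "73046" already present; 6 new (4, 7, 1, 3, 7, 6)
  "7304689282" → prefix "73046" already present; 5 new (8, 9, 2, 8, 2)
  "7304628" → prefix "73046" already present; 2 new (2, 8)
  "730466818" → prefix "73046" already present; 4 new (6, 8, 1, 8)
  "7304624" → prefix "730462" already present; 1 new (4)
  "7304681" → prefix "730468" already present; 1 new (1)
  "7304644982" → prefix "730464" already present; 4 new (4, 9, 8, 2)
  "730464" → prefix "730464" already present; 0 new (none)
  "73046568725" → prefix "73046" already present; 6 new (5, 6, 8, 7, 2, 5)
  "73046144" → prefix "73046" already present; 3 new (1, 4, 4)
  "7304683420" → prefix "730468" already present; 4 new (3, 4, 2, 0)
  "7304697789" → prefix "73046" already present; 5 new (9, 7, 7, 8, 9)
  "7304629" → prefix "730462" already present; 1 new (9)
  "73046406669" → prefix "730464" already present; 5 new (0, 6, 6, 6, 9)
  "7304654951" → prefix "730465" already present; 4 new (4, 9, 5, 1)
  "730463" → prefix "73046" already present; 1 new (3)
  "7304670745" → prefix "730467" already present; 4 new (0, 7, 4, 5)
  "730469" → prefix "730469" already present; 0 new (none)
  "73046825394" → prefix "730468" already present; 5 new (2, 5, 3, 9, 4)
Total nodes = 9 + 6 + 5 + 2 + 4 + 1 + 1 + 4 + 0 + 6 + 3 + 4 + 5 + 1 + 5 + 4 + 1 + 4 + 0 + 5 = 70

70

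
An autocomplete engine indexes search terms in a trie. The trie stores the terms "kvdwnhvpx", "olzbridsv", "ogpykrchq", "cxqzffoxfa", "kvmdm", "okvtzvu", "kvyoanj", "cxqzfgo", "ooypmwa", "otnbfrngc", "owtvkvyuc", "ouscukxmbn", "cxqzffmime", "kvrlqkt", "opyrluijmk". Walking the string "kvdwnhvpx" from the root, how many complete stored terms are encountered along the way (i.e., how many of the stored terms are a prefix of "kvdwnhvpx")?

Walk "kvdwnhvpx" from the root; an end-of-word marker is hit whenever a stored word is a prefix of "kvdwnhvpx".
Prefixes of the query that are stored words: "kvdwnhvpx"
Count: 1

1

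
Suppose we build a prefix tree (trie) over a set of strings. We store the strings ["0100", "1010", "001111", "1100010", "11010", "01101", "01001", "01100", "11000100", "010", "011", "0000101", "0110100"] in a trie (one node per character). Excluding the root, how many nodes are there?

Insert word by word; a character creates a node only if that edge doesn't already exist:
  "0100" → 4 new (0, 1, 0, 0)
  "1010" → 4 new (1, 0, 1, 0)
  "001111" → prefix "0" already present; 5 new (0, 1, 1, 1, 1)
  "1100010" → prefix "1" already present; 6 new (1, 0, 0, 0, 1, 0)
  "11010" → prefix "110" already present; 2 new (1, 0)
  "01101" → prefix "01" already present; 3 new (1, 0, 1)
  "01001" → prefix "0100" already present; 1 new (1)
  "01100" → prefix "0110" already present; 1 new (0)
  "11000100" → prefix "1100010" already present; 1 new (0)
  "010" → prefix "010" already present; 0 new (none)
  "011" → prefix "011" already present; 0 new (none)
  "0000101" → prefix "00" already present; 5 new (0, 0, 1, 0, 1)
  "0110100" → prefix "01101" already present; 2 new (0, 0)
Total nodes = 4 + 4 + 5 + 6 + 2 + 3 + 1 + 1 + 1 + 0 + 0 + 5 + 2 = 34

34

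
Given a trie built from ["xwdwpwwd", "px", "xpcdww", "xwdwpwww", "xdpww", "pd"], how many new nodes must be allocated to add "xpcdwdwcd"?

4

"xpcdw" is already a path in the trie; the remaining "dwcd" must be added.
New nodes needed: |"xpcdwdwcd"| − 5 = 9 − 5 = 4.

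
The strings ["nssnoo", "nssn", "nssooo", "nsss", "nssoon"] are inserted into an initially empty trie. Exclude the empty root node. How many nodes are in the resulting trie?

Trace insertions, counting only characters that open a new branch:
  "nssnoo" → 6 new (n, s, s, n, o, o)
  "nssn" → prefix "nssn" already present; 0 new (none)
  "nssooo" → prefix "nss" already present; 3 new (o, o, o)
  "nsss" → prefix "nss" already present; 1 new (s)
  "nssoon" → prefix "nssoo" already present; 1 new (n)
Total nodes = 6 + 0 + 3 + 1 + 1 = 11

11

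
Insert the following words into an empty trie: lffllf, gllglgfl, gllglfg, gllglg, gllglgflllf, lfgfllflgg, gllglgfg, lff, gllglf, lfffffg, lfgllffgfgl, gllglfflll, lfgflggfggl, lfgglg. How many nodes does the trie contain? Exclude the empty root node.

Count nodes per top-level branch (shared prefixes stored once):
  'g'-branch (gllglf, gllglfflll, gllglfg, gllglg, gllglgfg, gllglgfl, gllglgflllf): 18 nodes
  'l'-branch (lff, lfffffg, lffllf, lfgflggfggl, lfgfllflgg, lfgglg, lfgllffgfgl): 35 nodes
Sum: 53

53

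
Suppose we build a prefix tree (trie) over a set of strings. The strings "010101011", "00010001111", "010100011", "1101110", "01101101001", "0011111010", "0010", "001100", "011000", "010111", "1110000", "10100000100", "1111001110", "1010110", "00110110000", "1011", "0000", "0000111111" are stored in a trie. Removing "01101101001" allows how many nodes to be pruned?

7

Walk "01101101001" from the leaf back toward the root, removing each node that no remaining word uses.
The suffix "1101001" (7 nodes) is used only by "01101101001"; the node for "0110" still has the child "0", so pruning stops there.
Nodes removed: 7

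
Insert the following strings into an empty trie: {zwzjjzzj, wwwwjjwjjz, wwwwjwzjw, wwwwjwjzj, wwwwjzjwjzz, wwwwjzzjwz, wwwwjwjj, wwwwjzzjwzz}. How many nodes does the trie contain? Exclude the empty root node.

For each word, the new-node count is its length minus the longest prefix already in the trie:
  "zwzjjzzj" → 8 new (z, w, z, j, j, z, z, j)
  "wwwwjjwjjz" → 10 new (w, w, w, w, j, j, w, j, j, z)
  "wwwwjwzjw" → prefix "wwwwj" already present; 4 new (w, z, j, w)
  "wwwwjwjzj" → prefix "wwwwjw" already present; 3 new (j, z, j)
  "wwwwjzjwjzz" → prefix "wwwwj" already present; 6 new (z, j, w, j, z, z)
  "wwwwjzzjwz" → prefix "wwwwjz" already present; 4 new (z, j, w, z)
  "wwwwjwjj" → prefix "wwwwjwj" already present; 1 new (j)
  "wwwwjzzjwzz" → prefix "wwwwjzzjwz" already present; 1 new (z)
Total nodes = 8 + 10 + 4 + 3 + 6 + 4 + 1 + 1 = 37

37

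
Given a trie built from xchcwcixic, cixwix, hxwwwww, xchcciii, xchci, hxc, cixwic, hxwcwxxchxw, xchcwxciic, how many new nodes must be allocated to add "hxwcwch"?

2

The longest prefix of "hxwcwch" already in the trie is "hxwcw" (length 5).
Each of the 2 remaining characters creates one node.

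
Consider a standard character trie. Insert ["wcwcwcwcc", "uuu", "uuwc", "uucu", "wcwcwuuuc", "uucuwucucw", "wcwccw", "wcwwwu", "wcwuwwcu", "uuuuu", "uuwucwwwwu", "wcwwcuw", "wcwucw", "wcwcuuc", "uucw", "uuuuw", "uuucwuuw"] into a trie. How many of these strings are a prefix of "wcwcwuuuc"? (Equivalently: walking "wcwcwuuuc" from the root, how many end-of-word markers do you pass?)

1

Check each prefix of "wcwcwuuuc" against the stored set — each match is an end-marker on the path.
Prefixes of the query that are stored words: "wcwcwuuuc"
Count: 1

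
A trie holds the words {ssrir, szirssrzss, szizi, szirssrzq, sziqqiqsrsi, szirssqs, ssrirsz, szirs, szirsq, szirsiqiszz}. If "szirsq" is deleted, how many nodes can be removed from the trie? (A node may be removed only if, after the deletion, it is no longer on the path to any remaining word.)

1

Walk "szirsq" from the leaf back toward the root, removing each node that no remaining word uses.
The suffix "q" (1 node) is used only by "szirsq"; the node for "szirs" still has the child "s", so pruning stops there.
Nodes removed: 1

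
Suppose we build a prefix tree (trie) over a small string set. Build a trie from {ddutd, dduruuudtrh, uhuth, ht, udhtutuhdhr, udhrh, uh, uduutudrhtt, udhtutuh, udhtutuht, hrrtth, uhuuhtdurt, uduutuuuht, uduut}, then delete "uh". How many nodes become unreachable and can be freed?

After clearing the end-marker at "uh", prune upward until reaching a node still needed by another word.
Every node on "uh" is still needed (e.g. by "uhuth"), so nothing is freed.
Nodes removed: 0

0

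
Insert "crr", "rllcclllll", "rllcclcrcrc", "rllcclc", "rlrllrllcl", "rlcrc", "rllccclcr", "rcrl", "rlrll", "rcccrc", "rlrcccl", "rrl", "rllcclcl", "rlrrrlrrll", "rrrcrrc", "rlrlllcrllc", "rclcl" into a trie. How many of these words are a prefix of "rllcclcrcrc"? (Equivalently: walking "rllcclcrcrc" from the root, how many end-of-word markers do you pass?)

Check each prefix of "rllcclcrcrc" against the stored set — each match is an end-marker on the path.
Prefixes of the query that are stored words: "rllcclc", "rllcclcrcrc"
Count: 2

2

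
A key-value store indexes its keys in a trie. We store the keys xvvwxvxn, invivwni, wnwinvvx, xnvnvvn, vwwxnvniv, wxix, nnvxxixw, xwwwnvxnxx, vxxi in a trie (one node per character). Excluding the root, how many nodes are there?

For each word, the new-node count is its length minus the longest prefix already in the trie:
  "xvvwxvxn" → 8 new (x, v, v, w, x, v, x, n)
  "invivwni" → 8 new (i, n, v, i, v, w, n, i)
  "wnwinvvx" → 8 new (w, n, w, i, n, v, v, x)
  "xnvnvvn" → prefix "x" already present; 6 new (n, v, n, v, v, n)
  "vwwxnvniv" → 9 new (v, w, w, x, n, v, n, i, v)
  "wxix" → prefix "w" already present; 3 new (x, i, x)
  "nnvxxixw" → 8 new (n, n, v, x, x, i, x, w)
  "xwwwnvxnxx" → prefix "x" already present; 9 new (w, w, w, n, v, x, n, x, x)
  "vxxi" → prefix "v" already present; 3 new (x, x, i)
Total nodes = 8 + 8 + 8 + 6 + 9 + 3 + 8 + 9 + 3 = 62

62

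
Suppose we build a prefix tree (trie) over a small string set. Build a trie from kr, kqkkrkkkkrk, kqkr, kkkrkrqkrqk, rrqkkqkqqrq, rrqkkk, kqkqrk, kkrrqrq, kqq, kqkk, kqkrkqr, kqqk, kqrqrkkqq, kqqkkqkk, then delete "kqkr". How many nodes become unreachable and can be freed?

0

Walk "kqkr" from the leaf back toward the root, removing each node that no remaining word uses.
Every node on "kqkr" is still needed (e.g. by "kqkrkqr"), so nothing is freed.
Nodes removed: 0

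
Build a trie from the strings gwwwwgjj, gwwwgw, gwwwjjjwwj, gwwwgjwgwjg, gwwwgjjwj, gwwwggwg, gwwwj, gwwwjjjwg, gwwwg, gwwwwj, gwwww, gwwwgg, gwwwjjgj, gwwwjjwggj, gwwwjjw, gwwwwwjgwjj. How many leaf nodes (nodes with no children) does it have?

11

A leaf is a node with no children — equivalently, the end of a word that is not a proper prefix of any other stored word.
Those words: "gwwwggwg", "gwwwgjjwj", "gwwwgjwgwjg", "gwwwgw", "gwwwjjgj", "gwwwjjjwg", "gwwwjjjwwj", "gwwwjjwggj", "gwwwwgjj", "gwwwwj", "gwwwwwjgwjj"
Leaf count: 11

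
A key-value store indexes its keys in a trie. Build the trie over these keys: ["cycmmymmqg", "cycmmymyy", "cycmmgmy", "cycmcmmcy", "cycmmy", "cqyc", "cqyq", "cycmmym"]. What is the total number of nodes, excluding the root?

24

Trie structure (* marks end of a word):
(root)
└─ c
   ├─ q
   │  └─ y
   │     ├─ c *
   │     └─ q *
   └─ y
      └─ c
         └─ m
            ├─ c
            │  └─ m
            │     └─ m
            │        └─ c
            │           └─ y *
            └─ m
               ├─ g
               │  └─ m
               │     └─ y *
               └─ y *
                  └─ m *
                     ├─ m
                     │  └─ q
                     │     └─ g *
                     └─ y
                        └─ y *
Counting every labelled node above: 24.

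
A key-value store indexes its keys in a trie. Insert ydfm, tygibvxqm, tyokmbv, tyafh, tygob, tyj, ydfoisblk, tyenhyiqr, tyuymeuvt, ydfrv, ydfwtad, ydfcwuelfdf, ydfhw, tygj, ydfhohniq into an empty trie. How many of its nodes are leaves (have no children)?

15

A leaf is a node with no children — equivalently, the end of a word that is not a proper prefix of any other stored word.
Those words: "tyafh", "tyenhyiqr", "tygibvxqm", "tygj", "tygob", "tyj", "tyokmbv", "tyuymeuvt", "ydfcwuelfdf", "ydfhohniq", "ydfhw", "ydfm", "ydfoisblk", "ydfrv", "ydfwtad"
Leaf count: 15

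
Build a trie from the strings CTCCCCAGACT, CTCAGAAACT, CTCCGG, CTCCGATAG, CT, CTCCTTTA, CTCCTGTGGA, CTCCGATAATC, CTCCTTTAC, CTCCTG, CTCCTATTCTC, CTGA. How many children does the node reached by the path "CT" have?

Walk "CT" from the root, arriving at one node.
Distinct next characters after "CT": C, G.
That node has 2 child edges.

2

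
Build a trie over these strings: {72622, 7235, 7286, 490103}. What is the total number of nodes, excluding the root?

15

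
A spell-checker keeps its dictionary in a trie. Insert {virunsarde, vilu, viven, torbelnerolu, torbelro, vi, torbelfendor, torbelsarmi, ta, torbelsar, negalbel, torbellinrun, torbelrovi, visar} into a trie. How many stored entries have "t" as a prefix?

8

Traverse to the node for "t", then collect every word in that subtree.
Words under "t": ta, torbelfendor, torbellinrun, torbelnerolu, torbelro, torbelrovi, torbelsar, torbelsarmi
Count: 8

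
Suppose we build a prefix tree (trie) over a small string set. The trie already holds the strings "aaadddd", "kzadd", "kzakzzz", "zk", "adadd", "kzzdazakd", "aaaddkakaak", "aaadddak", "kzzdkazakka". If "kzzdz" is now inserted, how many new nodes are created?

1

The longest prefix of "kzzdz" already in the trie is "kzzd" (length 4).
So 5 − 4 = 1 new nodes.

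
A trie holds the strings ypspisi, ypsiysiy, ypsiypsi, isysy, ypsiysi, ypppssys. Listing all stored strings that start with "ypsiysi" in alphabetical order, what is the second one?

Words with prefix "ypsiysi", in lexicographic order: "ypsiysi", "ypsiysiy"
Position 2: ypsiysiy

ypsiysiy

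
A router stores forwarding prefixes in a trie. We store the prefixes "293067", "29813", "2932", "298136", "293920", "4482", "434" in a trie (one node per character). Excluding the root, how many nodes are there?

Count nodes per top-level branch (shared prefixes stored once):
  '2'-branch (293067, 2932, 293920, 29813, 298136): 14 nodes
  '4'-branch (434, 4482): 6 nodes
Sum: 20

20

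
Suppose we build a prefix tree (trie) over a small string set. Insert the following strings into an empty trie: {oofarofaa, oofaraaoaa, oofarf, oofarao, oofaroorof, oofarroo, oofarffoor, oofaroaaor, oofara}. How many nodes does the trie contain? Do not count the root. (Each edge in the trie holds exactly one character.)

31

Insert word by word; a character creates a node only if that edge doesn't already exist:
  "oofarofaa" → 9 new (o, o, f, a, r, o, f, a, a)
  "oofaraaoaa" → prefix "oofar" already present; 5 new (a, a, o, a, a)
  "oofarf" → prefix "oofar" already present; 1 new (f)
  "oofarao" → prefix "oofara" already present; 1 new (o)
  "oofaroorof" → prefix "oofaro" already present; 4 new (o, r, o, f)
  "oofarroo" → prefix "oofar" already present; 3 new (r, o, o)
  "oofarffoor" → prefix "oofarf" already present; 4 new (f, o, o, r)
  "oofaroaaor" → prefix "oofaro" already present; 4 new (a, a, o, r)
  "oofara" → prefix "oofara" already present; 0 new (none)
Total nodes = 9 + 5 + 1 + 1 + 4 + 3 + 4 + 4 + 0 = 31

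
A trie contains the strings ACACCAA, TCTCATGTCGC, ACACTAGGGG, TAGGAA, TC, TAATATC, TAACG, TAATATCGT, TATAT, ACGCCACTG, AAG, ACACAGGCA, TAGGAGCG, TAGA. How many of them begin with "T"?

Filter for entries beginning with "T":
Words under "T": TAACG, TAATATC, TAATATCGT, TAGA, TAGGAA, TAGGAGCG, TATAT, TC, TCTCATGTCGC
Count: 9

9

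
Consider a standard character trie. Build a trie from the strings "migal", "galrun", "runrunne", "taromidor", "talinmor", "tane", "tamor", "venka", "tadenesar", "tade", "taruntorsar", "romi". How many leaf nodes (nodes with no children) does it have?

Leaves are exactly the stored words that no other stored word extends.
Those words: "galrun", "migal", "romi", "runrunne", "tadenesar", "talinmor", "tamor", "tane", "taromidor", "taruntorsar", "venka"
Leaf count: 11

11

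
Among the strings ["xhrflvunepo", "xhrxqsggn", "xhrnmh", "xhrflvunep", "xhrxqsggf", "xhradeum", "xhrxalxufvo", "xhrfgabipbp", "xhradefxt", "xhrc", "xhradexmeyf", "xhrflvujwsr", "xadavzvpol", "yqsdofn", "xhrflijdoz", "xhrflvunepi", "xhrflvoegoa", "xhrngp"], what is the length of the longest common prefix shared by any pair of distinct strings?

The deepest shared node is where two words last agree before diverging.
e.g. "xhrflvunep" and "xhrflvunepi" share the prefix "xhrflvunep" of length 10; no pair shares a longer one.
Longest shared-prefix length: 10

10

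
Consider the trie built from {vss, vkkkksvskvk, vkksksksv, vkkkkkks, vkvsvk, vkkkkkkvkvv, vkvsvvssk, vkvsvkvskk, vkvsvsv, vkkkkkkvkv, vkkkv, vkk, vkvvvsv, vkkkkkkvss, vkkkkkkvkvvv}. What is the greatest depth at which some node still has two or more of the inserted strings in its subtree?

11

Equivalently: take the maximum, over all pairs, of their longest common prefix length.
e.g. "vkkkkkkvkvv" and "vkkkkkkvkvvv" share the prefix "vkkkkkkvkvv" of length 11; no pair shares a longer one.
Longest shared-prefix length: 11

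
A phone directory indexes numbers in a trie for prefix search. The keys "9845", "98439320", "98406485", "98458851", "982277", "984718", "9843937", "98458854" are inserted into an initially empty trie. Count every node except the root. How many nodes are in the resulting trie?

Insert word by word; a character creates a node only if that edge doesn't already exist:
  "9845" → 4 new (9, 8, 4, 5)
  "98439320" → prefix "984" already present; 5 new (3, 9, 3, 2, 0)
  "98406485" → prefix "984" already present; 5 new (0, 6, 4, 8, 5)
  "98458851" → prefix "9845" already present; 4 new (8, 8, 5, 1)
  "982277" → prefix "98" already present; 4 new (2, 2, 7, 7)
  "984718" → prefix "984" already present; 3 new (7, 1, 8)
  "9843937" → prefix "984393" already present; 1 new (7)
  "98458854" → prefix "9845885" already present; 1 new (4)
Total nodes = 4 + 5 + 5 + 4 + 4 + 3 + 1 + 1 = 27

27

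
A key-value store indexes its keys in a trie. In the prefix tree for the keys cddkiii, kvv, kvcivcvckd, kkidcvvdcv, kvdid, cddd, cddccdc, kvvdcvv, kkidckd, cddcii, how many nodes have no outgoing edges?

Leaves are exactly the stored words that no other stored word extends.
Those words: "cddccdc", "cddcii", "cddd", "cddkiii", "kkidckd", "kkidcvvdcv", "kvcivcvckd", "kvdid", "kvvdcvv"
Leaf count: 9

9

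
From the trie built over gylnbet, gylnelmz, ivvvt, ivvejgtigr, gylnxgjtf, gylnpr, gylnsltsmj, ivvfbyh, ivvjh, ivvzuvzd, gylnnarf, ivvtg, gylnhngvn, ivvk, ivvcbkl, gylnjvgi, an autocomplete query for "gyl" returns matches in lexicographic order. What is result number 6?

Filter for "gyl…" and sort: "gylnbet", "gylnelmz", "gylnhngvn", "gylnjvgi", "gylnnarf", "gylnpr", "gylnsltsmj", "gylnxgjtf"
Position 6: gylnpr

gylnpr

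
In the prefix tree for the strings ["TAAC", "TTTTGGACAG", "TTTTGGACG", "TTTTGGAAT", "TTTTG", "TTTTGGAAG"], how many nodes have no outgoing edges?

A leaf is a node with no children — equivalently, the end of a word that is not a proper prefix of any other stored word.
Those words: "TAAC", "TTTTGGAAG", "TTTTGGAAT", "TTTTGGACAG", "TTTTGGACG"
Leaf count: 5

5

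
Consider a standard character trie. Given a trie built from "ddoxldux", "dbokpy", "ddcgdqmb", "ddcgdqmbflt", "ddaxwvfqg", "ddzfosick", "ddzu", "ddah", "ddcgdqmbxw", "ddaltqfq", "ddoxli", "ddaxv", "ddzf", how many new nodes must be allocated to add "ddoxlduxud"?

"ddoxldux" is already a path in the trie; the remaining "ud" must be added.
So 10 − 8 = 2 new nodes.

2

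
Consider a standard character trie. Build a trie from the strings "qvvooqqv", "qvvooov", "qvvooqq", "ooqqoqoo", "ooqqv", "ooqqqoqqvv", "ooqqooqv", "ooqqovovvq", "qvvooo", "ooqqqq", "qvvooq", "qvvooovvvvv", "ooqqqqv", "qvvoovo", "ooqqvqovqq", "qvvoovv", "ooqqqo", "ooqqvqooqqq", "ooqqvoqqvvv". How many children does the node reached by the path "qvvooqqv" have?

The children of the "qvvooqqv" node are the distinct next characters among strings starting with "qvvooqqv".
No stored string extends past "qvvooqqv".
That node has 0 child edges.

0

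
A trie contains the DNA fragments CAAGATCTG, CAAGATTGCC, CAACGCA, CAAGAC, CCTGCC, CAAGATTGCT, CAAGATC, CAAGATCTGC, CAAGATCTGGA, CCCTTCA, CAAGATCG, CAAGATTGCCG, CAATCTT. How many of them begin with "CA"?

11

Walk to "CA"; the words in its subtree are exactly those with that prefix.
Words under "CA": CAACGCA, CAAGAC, CAAGATC, CAAGATCG, CAAGATCTG, CAAGATCTGC, CAAGATCTGGA, CAAGATTGCC, CAAGATTGCCG, CAAGATTGCT, CAATCTT
Count: 11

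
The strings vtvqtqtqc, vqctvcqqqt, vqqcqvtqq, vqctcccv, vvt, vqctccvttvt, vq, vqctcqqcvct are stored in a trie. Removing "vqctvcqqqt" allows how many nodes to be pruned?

6

Walk "vqctvcqqqt" from the leaf back toward the root, removing each node that no remaining word uses.
The suffix "vcqqqt" (6 nodes) is used only by "vqctvcqqqt"; the node for "vqct" still has the child "c", so pruning stops there.
Nodes removed: 6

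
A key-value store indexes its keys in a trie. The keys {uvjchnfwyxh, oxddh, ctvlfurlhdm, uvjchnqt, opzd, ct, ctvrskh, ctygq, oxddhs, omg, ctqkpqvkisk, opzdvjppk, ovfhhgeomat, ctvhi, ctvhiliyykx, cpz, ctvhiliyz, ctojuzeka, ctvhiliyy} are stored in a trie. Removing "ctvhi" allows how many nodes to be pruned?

0

After clearing the end-marker at "ctvhi", prune upward until reaching a node still needed by another word.
Every node on "ctvhi" is still needed (e.g. by "ctvhiliyykx"), so nothing is freed.
Nodes removed: 0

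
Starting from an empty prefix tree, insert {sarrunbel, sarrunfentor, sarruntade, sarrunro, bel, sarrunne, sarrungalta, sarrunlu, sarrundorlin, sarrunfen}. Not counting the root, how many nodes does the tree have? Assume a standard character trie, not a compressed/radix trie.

Trie structure (* marks end of a word):
(root)
├─ b
│  └─ e
│     └─ l *
└─ s
   └─ a
      └─ r
         └─ r
            └─ u
               └─ n
                  ├─ b
                  │  └─ e
                  │     └─ l *
                  ├─ d
                  │  └─ o
                  │     └─ r
                  │        └─ l
                  │           └─ i
                  │              └─ n *
                  ├─ f
                  │  └─ e
                  │     └─ n *
                  │        └─ t
                  │           └─ o
                  │              └─ r *
                  ├─ g
                  │  └─ a
                  │     └─ l
                  │        └─ t
                  │           └─ a *
                  ├─ l
                  │  └─ u *
                  ├─ n
                  │  └─ e *
                  ├─ r
                  │  └─ o *
                  └─ t
                     └─ a
                        └─ d
                           └─ e *
Counting every labelled node above: 39.

39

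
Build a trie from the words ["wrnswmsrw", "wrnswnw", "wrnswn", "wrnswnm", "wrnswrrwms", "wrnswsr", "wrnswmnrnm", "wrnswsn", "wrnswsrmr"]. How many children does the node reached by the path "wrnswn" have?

2

The children of the "wrnswn" node are the distinct next characters among strings starting with "wrnswn".
Distinct next characters after "wrnswn": m, w.
That node has 2 child edges.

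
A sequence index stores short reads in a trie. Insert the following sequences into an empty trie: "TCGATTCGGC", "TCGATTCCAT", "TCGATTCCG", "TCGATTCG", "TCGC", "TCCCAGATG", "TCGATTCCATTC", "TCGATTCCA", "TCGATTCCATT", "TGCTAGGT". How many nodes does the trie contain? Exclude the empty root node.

Count nodes per top-level branch (shared prefixes stored once):
  'T'-branch (TCCCAGATG, TCGATTCCA, TCGATTCCAT, TCGATTCCATT, TCGATTCCATTC, TCGATTCCG, TCGATTCG, TCGATTCGGC, TCGC, TGCTAGGT): 31 nodes
Sum: 31

31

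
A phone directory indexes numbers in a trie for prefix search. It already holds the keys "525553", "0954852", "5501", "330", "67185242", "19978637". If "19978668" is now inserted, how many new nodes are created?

The longest prefix of "19978668" already in the trie is "199786" (length 6).
New nodes needed: |"19978668"| − 6 = 8 − 6 = 2.

2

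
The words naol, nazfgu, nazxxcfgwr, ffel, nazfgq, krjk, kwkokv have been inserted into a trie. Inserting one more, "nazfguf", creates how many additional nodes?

1

"nazfgu" is already a path in the trie; the remaining "f" must be added.
New nodes needed: |"nazfguf"| − 6 = 7 − 6 = 1.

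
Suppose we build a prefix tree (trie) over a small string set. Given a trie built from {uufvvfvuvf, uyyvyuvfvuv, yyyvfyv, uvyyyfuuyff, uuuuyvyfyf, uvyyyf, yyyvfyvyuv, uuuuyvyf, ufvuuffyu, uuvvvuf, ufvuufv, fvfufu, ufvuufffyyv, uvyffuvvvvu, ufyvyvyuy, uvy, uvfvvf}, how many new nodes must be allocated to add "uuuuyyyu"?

3

"uuuuy" is already a path in the trie; the remaining "yyu" must be added.
Each of the 3 remaining characters creates one node.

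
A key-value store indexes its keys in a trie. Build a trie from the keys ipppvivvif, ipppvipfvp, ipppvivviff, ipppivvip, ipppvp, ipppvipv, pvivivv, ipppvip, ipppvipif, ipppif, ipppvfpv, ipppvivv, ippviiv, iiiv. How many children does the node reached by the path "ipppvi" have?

The children of the "ipppvi" node are the distinct next characters among strings starting with "ipppvi".
Distinct next characters after "ipppvi": p, v.
That node has 2 child edges.

2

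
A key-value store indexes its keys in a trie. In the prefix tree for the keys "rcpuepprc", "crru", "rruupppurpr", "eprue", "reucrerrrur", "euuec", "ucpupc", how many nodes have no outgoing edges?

7

Leaves are exactly the stored words that no other stored word extends.
Those words: "crru", "eprue", "euuec", "rcpuepprc", "reucrerrrur", "rruupppurpr", "ucpupc"
Leaf count: 7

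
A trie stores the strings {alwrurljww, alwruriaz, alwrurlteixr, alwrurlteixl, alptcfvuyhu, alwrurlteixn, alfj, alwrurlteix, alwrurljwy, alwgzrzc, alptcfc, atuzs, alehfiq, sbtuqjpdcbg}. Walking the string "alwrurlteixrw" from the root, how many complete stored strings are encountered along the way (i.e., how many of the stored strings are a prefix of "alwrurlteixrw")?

2

Check each prefix of "alwrurlteixrw" against the stored set — each match is an end-marker on the path.
Prefixes of the query that are stored words: "alwrurlteix", "alwrurlteixr"
Count: 2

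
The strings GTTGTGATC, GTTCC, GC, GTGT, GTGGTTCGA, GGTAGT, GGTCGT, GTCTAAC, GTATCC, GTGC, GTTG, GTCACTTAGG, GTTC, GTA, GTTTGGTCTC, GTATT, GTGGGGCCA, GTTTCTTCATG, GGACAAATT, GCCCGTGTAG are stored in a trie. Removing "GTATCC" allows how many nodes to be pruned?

2

A node on "GTATCC"'s path can go only if nothing else ends at it or branches off below it.
The suffix "CC" (2 nodes) is used only by "GTATCC"; the node for "GTAT" still has the child "T", so pruning stops there.
Nodes removed: 2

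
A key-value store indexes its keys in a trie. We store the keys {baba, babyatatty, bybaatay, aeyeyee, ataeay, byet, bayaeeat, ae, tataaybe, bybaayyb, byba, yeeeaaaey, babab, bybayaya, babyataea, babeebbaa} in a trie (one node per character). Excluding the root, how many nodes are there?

Count nodes per top-level branch (shared prefixes stored once):
  'a'-branch (ae, aeyeyee, ataeay): 12 nodes
  'b'-branch (baba, babab, babeebbaa, babyataea, babyatatty, bayaeeat, byba, bybaatay, bybaayyb, bybayaya, byet): 42 nodes
  't'-branch (tataaybe): 8 nodes
  'y'-branch (yeeeaaaey): 9 nodes
Sum: 71

71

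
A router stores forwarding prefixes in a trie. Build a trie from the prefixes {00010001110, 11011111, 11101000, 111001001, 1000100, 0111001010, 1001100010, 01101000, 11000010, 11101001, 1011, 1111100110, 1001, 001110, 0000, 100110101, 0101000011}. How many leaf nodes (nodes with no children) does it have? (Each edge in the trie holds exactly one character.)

16

Leaves are exactly the stored words that no other stored word extends.
Those words: "0000", "00010001110", "001110", "0101000011", "01101000", "0111001010", "1000100", "1001100010", "100110101", "1011", "11000010", "11011111", "111001001", "11101000", "11101001", "1111100110"
Leaf count: 16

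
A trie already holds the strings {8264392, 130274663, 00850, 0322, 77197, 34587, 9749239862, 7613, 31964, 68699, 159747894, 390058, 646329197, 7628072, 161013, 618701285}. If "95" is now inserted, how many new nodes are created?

The longest prefix of "95" already in the trie is "9" (length 1).
Each of the 1 remaining characters creates one node.

1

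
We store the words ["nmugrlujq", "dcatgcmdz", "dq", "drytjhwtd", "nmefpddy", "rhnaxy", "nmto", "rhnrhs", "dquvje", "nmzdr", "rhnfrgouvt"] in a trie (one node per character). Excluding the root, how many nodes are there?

58

Insert word by word; a character creates a node only if that edge doesn't already exist:
  "nmugrlujq" → 9 new (n, m, u, g, r, l, u, j, q)
  "dcatgcmdz" → 9 new (d, c, a, t, g, c, m, d, z)
  "dq" → prefix "d" already present; 1 new (q)
  "drytjhwtd" → prefix "d" already present; 8 new (r, y, t, j, h, w, t, d)
  "nmefpddy" → prefix "nm" already present; 6 new (e, f, p, d, d, y)
  "rhnaxy" → 6 new (r, h, n, a, x, y)
  "nmto" → prefix "nm" already present; 2 new (t, o)
  "rhnrhs" → prefix "rhn" already present; 3 new (r, h, s)
  "dquvje" → prefix "dq" already present; 4 new (u, v, j, e)
  "nmzdr" → prefix "nm" already present; 3 new (z, d, r)
  "rhnfrgouvt" → prefix "rhn" already present; 7 new (f, r, g, o, u, v, t)
Total nodes = 9 + 9 + 1 + 8 + 6 + 6 + 2 + 3 + 4 + 3 + 7 = 58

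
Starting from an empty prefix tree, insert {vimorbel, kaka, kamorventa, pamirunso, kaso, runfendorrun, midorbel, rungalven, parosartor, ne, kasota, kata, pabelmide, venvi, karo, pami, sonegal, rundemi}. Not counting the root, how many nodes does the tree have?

For each word, the new-node count is its length minus the longest prefix already in the trie:
  "vimorbel" → 8 new (v, i, m, o, r, b, e, l)
  "kaka" → 4 new (k, a, k, a)
  "kamorventa" → prefix "ka" already present; 8 new (m, o, r, v, e, n, t, a)
  "pamirunso" → 9 new (p, a, m, i, r, u, n, s, o)
  "kaso" → prefix "ka" already present; 2 new (s, o)
  "runfendorrun" → 12 new (r, u, n, f, e, n, d, o, r, r, u, n)
  "midorbel" → 8 new (m, i, d, o, r, b, e, l)
  "rungalven" → prefix "run" already present; 6 new (g, a, l, v, e, n)
  "parosartor" → prefix "pa" already present; 8 new (r, o, s, a, r, t, o, r)
  "ne" → 2 new (n, e)
  "kasota" → prefix "kaso" already present; 2 new (t, a)
  "kata" → prefix "ka" already present; 2 new (t, a)
  "pabelmide" → prefix "pa" already present; 7 new (b, e, l, m, i, d, e)
  "venvi" → prefix "v" already present; 4 new (e, n, v, i)
  "karo" → prefix "ka" already present; 2 new (r, o)
  "pami" → prefix "pami" already present; 0 new (none)
  "sonegal" → 7 new (s, o, n, e, g, a, l)
  "rundemi" → prefix "run" already present; 4 new (d, e, m, i)
Total nodes = 8 + 4 + 8 + 9 + 2 + 12 + 8 + 6 + 8 + 2 + 2 + 2 + 7 + 4 + 2 + 0 + 7 + 4 = 95

95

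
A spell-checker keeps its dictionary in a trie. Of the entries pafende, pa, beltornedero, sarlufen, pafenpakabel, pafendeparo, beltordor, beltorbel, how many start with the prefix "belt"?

Filter for entries beginning with "belt":
Matches: "beltorbel", "beltordor", "beltornedero"
Count: 3

3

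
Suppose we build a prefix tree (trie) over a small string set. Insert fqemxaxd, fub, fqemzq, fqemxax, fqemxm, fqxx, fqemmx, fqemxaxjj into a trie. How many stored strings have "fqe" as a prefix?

Walk to "fqe"; the words in its subtree are exactly those with that prefix.
Words under "fqe": fqemmx, fqemxax, fqemxaxd, fqemxaxjj, fqemxm, fqemzq
Count: 6

6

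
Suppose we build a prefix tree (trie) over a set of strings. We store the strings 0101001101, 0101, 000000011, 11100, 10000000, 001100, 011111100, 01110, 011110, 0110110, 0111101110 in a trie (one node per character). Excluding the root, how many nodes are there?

For each word, the new-node count is its length minus the longest prefix already in the trie:
  "0101001101" → 10 new (0, 1, 0, 1, 0, 0, 1, 1, 0, 1)
  "0101" → prefix "0101" already present; 0 new (none)
  "000000011" → prefix "0" already present; 8 new (0, 0, 0, 0, 0, 0, 1, 1)
  "11100" → 5 new (1, 1, 1, 0, 0)
  "10000000" → prefix "1" already present; 7 new (0, 0, 0, 0, 0, 0, 0)
  "001100" → prefix "00" already present; 4 new (1, 1, 0, 0)
  "011111100" → prefix "01" already present; 7 new (1, 1, 1, 1, 1, 0, 0)
  "01110" → prefix "0111" already present; 1 new (0)
  "011110" → prefix "01111" already present; 1 new (0)
  "0110110" → prefix "011" already present; 4 new (0, 1, 1, 0)
  "0111101110" → prefix "011110" already present; 4 new (1, 1, 1, 0)
Total nodes = 10 + 0 + 8 + 5 + 7 + 4 + 7 + 1 + 1 + 4 + 4 = 51

51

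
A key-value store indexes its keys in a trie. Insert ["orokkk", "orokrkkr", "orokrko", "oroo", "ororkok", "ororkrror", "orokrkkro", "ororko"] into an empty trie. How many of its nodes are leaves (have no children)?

A leaf is a node with no children — equivalently, the end of a word that is not a proper prefix of any other stored word.
Those words: "orokkk", "orokrkkro", "orokrko", "oroo", "ororkok", "ororkrror"
Leaf count: 6

6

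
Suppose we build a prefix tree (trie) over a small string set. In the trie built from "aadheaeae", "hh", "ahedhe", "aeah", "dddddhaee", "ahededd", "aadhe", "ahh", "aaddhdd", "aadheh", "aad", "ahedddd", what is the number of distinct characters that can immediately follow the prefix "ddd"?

1

The children of the "ddd" node are the distinct next characters among strings starting with "ddd".
Distinct next characters after "ddd": d.
That node has 1 child edge.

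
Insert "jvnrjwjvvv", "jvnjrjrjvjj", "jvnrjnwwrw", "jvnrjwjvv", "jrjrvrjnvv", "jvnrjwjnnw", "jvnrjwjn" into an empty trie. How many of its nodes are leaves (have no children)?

A leaf is a node with no children — equivalently, the end of a word that is not a proper prefix of any other stored word.
Those words: "jrjrvrjnvv", "jvnjrjrjvjj", "jvnrjnwwrw", "jvnrjwjnnw", "jvnrjwjvvv"
Leaf count: 5

5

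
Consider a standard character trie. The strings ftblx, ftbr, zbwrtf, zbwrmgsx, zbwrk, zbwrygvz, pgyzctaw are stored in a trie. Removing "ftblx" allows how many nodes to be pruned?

A node on "ftblx"'s path can go only if nothing else ends at it or branches off below it.
The suffix "lx" (2 nodes) is used only by "ftblx"; the node for "ftb" still has the child "r", so pruning stops there.
Nodes removed: 2

2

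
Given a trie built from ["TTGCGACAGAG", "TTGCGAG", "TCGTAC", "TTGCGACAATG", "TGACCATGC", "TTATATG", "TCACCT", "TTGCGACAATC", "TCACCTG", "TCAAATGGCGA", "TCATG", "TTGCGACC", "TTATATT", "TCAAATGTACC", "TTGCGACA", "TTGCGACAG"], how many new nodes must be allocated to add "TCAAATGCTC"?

"TCAAATG" is already a path in the trie; the remaining "CTC" must be added.
Each of the 3 remaining characters creates one node.

3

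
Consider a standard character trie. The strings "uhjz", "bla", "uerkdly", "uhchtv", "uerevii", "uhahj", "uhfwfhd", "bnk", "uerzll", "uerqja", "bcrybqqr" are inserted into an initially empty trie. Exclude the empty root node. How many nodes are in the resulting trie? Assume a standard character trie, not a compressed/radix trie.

44

Trace insertions, counting only characters that open a new branch:
  "uhjz" → 4 new (u, h, j, z)
  "bla" → 3 new (b, l, a)
  "uerkdly" → prefix "u" already present; 6 new (e, r, k, d, l, y)
  "uhchtv" → prefix "uh" already present; 4 new (c, h, t, v)
  "uerevii" → prefix "uer" already present; 4 new (e, v, i, i)
  "uhahj" → prefix "uh" already present; 3 new (a, h, j)
  "uhfwfhd" → prefix "uh" already present; 5 new (f, w, f, h, d)
  "bnk" → prefix "b" already present; 2 new (n, k)
  "uerzll" → prefix "uer" already present; 3 new (z, l, l)
  "uerqja" → prefix "uer" already present; 3 new (q, j, a)
  "bcrybqqr" → prefix "b" already present; 7 new (c, r, y, b, q, q, r)
Total nodes = 4 + 3 + 6 + 4 + 4 + 3 + 5 + 2 + 3 + 3 + 7 = 44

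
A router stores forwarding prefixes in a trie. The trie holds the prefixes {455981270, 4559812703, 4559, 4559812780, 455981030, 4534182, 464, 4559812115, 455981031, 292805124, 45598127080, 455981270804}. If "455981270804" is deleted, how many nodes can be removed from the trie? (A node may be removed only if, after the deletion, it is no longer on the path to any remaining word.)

After clearing the end-marker at "455981270804", prune upward until reaching a node still needed by another word.
The suffix "4" (1 node) is used only by "455981270804"; "45598127080" is itself a stored word, so pruning stops there.
Nodes removed: 1

1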